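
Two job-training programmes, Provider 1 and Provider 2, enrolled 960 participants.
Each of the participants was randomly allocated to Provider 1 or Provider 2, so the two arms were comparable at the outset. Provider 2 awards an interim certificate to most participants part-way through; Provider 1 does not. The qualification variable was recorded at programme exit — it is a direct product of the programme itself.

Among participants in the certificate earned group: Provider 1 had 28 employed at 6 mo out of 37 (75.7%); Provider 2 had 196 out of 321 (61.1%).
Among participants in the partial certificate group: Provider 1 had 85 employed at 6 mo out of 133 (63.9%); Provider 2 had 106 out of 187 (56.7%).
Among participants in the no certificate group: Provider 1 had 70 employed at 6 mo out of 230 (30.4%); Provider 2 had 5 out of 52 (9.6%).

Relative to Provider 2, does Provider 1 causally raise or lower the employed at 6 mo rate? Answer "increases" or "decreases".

decreases

Within every qualification attained during the programme level Provider 1 has the higher rate, yet pooled Provider 2 does — Simpson's reversal.
Qualification attained during the programme here is a post-treatment variable shaped by the programme; conditioning on it would introduce bias rather than remove it. The overall comparison is the causal one.
Pooled: Provider 1 45.8% vs Provider 2 54.8%; Provider 2 is higher overall.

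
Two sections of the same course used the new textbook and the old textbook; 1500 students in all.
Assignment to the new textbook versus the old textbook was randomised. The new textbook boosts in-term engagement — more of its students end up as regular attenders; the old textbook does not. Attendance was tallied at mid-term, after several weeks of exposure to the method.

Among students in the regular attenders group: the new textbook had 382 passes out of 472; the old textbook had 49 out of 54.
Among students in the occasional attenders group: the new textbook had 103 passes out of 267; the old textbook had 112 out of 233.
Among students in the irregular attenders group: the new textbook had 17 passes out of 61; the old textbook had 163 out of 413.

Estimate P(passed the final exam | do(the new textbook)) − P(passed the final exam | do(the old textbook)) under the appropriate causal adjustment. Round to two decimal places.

Mid-term attendance lies on the pathway teaching method → mid-term attendance → outcome, so adjusting for it blocks the indirect effect. For the total causal effect of teaching method, use the unadjusted pooled rates.
The causal difference is the pooled difference: 0.627 − 0.463 = +0.165.

+0.16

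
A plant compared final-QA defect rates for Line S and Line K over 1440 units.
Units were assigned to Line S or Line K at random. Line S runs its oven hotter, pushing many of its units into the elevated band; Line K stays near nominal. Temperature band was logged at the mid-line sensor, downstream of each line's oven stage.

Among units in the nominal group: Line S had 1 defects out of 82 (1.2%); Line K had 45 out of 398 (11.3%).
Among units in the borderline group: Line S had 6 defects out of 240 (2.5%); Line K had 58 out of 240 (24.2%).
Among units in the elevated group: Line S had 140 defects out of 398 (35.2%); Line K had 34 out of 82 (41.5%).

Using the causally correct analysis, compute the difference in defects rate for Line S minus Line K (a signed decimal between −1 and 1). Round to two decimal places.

+0.01

In-process temperature band here is a post-treatment variable shaped by the line; conditioning on it would introduce bias rather than remove it. The overall comparison is the causal one.
The causal difference is the pooled difference: 0.204 − 0.190 = +0.014.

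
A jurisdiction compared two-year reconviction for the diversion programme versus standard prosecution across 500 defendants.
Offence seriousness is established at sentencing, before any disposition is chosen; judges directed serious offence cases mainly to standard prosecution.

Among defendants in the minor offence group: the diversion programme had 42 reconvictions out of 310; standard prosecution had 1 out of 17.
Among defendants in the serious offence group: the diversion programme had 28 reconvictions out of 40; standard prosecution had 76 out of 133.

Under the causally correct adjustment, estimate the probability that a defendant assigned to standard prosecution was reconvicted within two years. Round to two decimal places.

0.24

Here offence seriousness is a common cause — it drives both which disposition a case falls under and the outcome. The crude comparison mixes populations; the stratum-specific rates are the causally relevant ones.
Standardising standard prosecution to the population offence seriousness mix: 0.654·1/17 + 0.346·76/133 = 0.236.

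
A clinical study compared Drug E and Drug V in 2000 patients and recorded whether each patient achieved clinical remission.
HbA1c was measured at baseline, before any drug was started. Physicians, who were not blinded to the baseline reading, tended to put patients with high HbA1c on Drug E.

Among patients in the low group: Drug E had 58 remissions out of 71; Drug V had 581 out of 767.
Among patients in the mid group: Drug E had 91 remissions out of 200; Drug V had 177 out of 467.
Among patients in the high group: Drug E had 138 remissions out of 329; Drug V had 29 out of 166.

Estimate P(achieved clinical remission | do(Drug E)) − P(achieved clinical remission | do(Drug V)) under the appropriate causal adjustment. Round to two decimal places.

Nothing the drug does changes HbA1c; the imbalance is an allocation artefact. With HbA1c also predicting the outcome, the pooled figure is confounded, and the within-stratum comparison is the causal one.
Adjusting over the population distribution of HbA1c: 0.419·(0.817−0.757) + 0.334·(0.455−0.379) + 0.247·(0.419−0.175) = +0.111.

+0.11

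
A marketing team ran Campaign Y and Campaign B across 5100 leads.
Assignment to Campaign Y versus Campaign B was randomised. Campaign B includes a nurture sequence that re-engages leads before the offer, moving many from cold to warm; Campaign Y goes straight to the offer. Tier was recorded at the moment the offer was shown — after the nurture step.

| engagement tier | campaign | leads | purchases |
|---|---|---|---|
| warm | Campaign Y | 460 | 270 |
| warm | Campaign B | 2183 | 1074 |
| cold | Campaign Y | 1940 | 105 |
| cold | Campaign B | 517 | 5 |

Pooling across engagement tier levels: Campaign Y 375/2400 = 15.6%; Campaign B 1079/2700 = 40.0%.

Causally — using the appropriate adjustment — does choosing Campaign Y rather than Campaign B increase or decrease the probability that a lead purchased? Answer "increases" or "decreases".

Campaign Y is higher inside every engagement tier stratum but Campaign B is higher in aggregate. Whether to stratify depends on how engagement tier relates to the campaign.
Engagement tier here is a post-treatment variable shaped by the campaign; conditioning on it would introduce bias rather than remove it. The overall comparison is the causal one.
Pooled: Campaign Y 15.6% vs Campaign B 40.0%; Campaign B is higher overall.

decreases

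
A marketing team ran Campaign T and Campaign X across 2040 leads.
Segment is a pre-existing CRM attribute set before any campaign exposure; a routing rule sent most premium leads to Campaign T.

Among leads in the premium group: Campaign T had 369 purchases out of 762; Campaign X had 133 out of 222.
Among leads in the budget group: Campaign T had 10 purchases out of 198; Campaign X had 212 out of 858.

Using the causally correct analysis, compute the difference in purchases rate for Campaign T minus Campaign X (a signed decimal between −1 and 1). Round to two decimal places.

-0.16

Customer segment is set before the campaign has any effect — it is not caused by the campaign — and it independently drives the outcome. That makes it a confounder, so the causal comparison is within customer segment levels.
Adjusting over the population distribution of customer segment: 0.482·(0.484−0.599) + 0.518·(0.051−0.247) = -0.157.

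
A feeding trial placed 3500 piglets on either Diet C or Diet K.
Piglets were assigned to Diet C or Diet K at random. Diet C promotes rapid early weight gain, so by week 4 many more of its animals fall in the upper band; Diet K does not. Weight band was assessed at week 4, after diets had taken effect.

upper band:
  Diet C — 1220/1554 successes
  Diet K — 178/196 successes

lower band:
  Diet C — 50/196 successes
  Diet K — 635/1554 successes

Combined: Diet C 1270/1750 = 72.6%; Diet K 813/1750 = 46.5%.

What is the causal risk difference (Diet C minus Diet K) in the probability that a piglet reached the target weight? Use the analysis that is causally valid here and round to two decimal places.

+0.26

The stratified and pooled comparisons disagree (Diet K wins within each week-4 weight band; Diet C wins overall), so the answer turns on the causal role of week-4 weight band.
Week-4 weight band here is a post-treatment variable shaped by the diet; conditioning on it would introduce bias rather than remove it. The overall comparison is the causal one.
The causal difference is the pooled difference: 0.726 − 0.465 = +0.261.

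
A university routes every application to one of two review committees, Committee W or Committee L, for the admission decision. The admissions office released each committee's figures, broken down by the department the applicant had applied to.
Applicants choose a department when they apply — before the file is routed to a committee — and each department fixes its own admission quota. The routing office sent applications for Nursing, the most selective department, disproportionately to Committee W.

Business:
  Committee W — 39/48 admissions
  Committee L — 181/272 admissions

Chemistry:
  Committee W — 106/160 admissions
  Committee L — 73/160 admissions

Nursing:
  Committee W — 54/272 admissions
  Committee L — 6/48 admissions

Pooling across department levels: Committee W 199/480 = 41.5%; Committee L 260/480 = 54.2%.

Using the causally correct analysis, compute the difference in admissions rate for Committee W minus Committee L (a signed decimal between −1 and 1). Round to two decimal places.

+0.14

Within every department level Committee W has the higher rate, yet pooled Committee L does — Simpson's reversal.
The imbalance in department arose from how applicants were allocated, not from anything the review committee did; and department independently affects the outcome. The pooled gap is confounded — condition on department.
Adjusting over the population distribution of department: 0.333·(0.812−0.665) + 0.333·(0.662−0.456) + 0.333·(0.199−0.125) = +0.142.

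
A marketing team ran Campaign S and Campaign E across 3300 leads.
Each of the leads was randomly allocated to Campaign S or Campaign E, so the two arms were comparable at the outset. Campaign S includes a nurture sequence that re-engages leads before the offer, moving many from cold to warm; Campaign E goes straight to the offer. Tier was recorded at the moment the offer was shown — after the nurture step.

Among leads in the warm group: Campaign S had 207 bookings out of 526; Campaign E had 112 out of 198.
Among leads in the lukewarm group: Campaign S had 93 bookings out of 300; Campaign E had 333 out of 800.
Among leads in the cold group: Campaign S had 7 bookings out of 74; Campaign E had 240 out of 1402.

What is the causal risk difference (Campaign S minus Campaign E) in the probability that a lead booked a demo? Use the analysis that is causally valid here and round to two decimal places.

+0.06

The distribution of engagement tier is itself part of what the campaign does — it is an intermediate outcome. Holding it fixed would remove that part of the effect; the total effect is the pooled difference.
The causal difference is the pooled difference: 0.341 − 0.285 = +0.056.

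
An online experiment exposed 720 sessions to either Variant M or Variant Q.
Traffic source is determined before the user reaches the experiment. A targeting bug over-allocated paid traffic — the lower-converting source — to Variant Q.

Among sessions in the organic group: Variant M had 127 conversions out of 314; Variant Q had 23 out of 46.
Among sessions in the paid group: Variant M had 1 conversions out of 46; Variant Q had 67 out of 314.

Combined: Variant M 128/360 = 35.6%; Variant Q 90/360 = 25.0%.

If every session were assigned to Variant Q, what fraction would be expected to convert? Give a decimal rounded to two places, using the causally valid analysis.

0.36

The stratified and pooled comparisons disagree (Variant Q wins within each traffic source; Variant M wins overall), so the answer turns on the causal role of traffic source.
Nothing the variant does changes traffic source; the imbalance is an allocation artefact. With traffic source also predicting the outcome, the pooled figure is confounded, and the within-stratum comparison is the causal one.
Standardising Variant Q to the population traffic source mix: 0.500·23/46 + 0.500·67/314 = 0.357.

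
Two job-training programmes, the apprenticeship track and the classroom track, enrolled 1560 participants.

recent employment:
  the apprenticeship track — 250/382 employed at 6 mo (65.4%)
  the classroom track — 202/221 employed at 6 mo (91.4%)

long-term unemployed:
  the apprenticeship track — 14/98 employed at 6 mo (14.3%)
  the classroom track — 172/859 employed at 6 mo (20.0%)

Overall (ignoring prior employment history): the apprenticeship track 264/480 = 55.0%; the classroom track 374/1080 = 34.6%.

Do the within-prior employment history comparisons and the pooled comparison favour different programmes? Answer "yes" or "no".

yes

Within each prior employment history level (recent employment 65.4% vs 91.4%; long-term unemployed 14.3% vs 20.0%), the classroom track has the higher rate every time. Pooled: 55.0% vs 34.6% — the apprenticeship track has the higher rate overall. The two comparisons disagree.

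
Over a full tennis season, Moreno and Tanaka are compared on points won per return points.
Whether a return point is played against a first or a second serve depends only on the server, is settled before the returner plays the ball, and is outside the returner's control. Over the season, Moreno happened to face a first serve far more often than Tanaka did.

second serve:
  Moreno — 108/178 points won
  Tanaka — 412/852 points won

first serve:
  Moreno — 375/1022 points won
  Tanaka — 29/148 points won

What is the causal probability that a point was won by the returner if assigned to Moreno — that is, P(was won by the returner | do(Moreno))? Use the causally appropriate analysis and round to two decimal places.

0.48

Serve type differs across players for reasons unrelated to any effect of the player itself, and it separately predicts the outcome — a classic confounder. We must compare within serve type levels.
Standardising Moreno to the population serve type mix: 0.468·108/178 + 0.532·375/1022 = 0.479.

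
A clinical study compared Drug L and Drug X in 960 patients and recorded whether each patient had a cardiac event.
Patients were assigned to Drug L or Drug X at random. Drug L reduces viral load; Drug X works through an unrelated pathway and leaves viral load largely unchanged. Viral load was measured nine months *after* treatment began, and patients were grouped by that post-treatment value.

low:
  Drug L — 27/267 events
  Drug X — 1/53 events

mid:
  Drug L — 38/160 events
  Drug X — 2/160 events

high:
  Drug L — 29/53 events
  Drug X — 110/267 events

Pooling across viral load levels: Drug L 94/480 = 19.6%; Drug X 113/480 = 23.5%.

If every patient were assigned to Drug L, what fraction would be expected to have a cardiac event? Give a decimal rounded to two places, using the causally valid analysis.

0.20

The stratified and pooled comparisons disagree (Drug X wins within each viral load; Drug L wins overall), so the answer turns on the causal role of viral load.
Viral load here is a post-treatment variable shaped by the drug; conditioning on it would introduce bias rather than remove it. The overall comparison is the causal one.
So P(outcome | do(Drug L)) is just the pooled rate for Drug L: 94/480 = 0.196.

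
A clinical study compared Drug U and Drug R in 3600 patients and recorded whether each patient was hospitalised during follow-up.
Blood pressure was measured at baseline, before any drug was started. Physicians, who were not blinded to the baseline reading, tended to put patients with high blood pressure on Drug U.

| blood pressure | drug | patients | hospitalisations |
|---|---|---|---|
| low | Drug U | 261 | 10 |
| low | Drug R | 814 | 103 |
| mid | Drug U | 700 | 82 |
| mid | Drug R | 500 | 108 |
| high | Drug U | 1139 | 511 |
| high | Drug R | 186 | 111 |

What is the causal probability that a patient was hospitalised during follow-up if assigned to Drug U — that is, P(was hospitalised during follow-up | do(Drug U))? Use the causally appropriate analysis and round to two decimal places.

Blood pressure is set before the drug has any effect — it is not caused by the drug — and it independently drives the outcome. That makes it a confounder, so the causal comparison is within blood pressure levels.
Standardising Drug U to the population blood pressure mix: 0.299·10/261 + 0.333·82/700 + 0.368·511/1139 = 0.216.

0.22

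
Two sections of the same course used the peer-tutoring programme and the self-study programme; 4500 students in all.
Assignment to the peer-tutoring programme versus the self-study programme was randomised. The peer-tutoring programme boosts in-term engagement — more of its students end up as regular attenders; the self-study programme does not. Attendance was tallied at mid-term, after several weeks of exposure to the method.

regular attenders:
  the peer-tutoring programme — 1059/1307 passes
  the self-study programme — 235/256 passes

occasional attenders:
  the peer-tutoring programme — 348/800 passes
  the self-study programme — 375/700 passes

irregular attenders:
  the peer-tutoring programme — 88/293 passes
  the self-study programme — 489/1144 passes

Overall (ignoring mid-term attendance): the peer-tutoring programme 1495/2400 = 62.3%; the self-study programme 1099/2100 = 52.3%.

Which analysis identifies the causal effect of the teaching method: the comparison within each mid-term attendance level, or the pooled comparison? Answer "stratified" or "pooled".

The distribution of mid-term attendance is itself part of what the teaching method does — it is an intermediate outcome. Holding it fixed would remove that part of the effect; the total effect is the pooled difference.
Pooled: the peer-tutoring programme 62.3% vs the self-study programme 52.3%; the peer-tutoring programme is higher overall.

pooled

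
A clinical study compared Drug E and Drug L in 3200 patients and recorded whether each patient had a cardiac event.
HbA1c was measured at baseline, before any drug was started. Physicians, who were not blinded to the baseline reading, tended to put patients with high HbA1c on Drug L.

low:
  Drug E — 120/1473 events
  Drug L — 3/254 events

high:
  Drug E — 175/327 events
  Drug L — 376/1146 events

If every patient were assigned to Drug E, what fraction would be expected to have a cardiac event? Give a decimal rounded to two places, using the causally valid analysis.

HbA1c is set before the drug has any effect — it is not caused by the drug — and it independently drives the outcome. That makes it a confounder, so the causal comparison is within HbA1c levels.
Standardising Drug E to the population HbA1c mix: 0.540·120/1473 + 0.460·175/327 = 0.290.

0.29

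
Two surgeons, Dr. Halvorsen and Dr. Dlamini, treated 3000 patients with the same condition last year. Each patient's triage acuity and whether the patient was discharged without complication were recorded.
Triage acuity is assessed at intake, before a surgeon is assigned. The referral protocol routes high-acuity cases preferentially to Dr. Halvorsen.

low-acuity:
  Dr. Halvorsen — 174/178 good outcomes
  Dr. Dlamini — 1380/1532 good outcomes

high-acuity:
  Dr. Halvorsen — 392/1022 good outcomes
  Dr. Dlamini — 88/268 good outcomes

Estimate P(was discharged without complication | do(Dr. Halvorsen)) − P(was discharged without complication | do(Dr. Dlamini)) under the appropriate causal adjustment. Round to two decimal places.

+0.07

Since triage acuity is a pre-existing factor (not a product of the surgeon) and it affects the outcome on its own, it is a confounder. The stratified rates, not the pooled rate, identify the causal effect.
Adjusting over the population distribution of triage acuity: 0.570·(0.978−0.901) + 0.430·(0.384−0.328) = +0.067.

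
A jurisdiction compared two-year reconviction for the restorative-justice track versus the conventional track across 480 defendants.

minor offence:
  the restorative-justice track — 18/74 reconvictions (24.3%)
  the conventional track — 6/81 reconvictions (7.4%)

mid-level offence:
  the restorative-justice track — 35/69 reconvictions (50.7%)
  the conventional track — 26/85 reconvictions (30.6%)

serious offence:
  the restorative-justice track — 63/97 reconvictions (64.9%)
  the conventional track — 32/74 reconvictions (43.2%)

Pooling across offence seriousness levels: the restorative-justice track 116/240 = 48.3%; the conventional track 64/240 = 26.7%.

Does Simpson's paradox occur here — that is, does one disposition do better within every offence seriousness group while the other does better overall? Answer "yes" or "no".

Within each offence seriousness level (minor offence 24.3% vs 7.4%; mid-level offence 50.7% vs 30.6%; serious offence 64.9% vs 43.2%), the conventional track has the lower rate every time. Pooled: 48.3% vs 26.7% — the conventional track has the lower rate overall. They agree.

no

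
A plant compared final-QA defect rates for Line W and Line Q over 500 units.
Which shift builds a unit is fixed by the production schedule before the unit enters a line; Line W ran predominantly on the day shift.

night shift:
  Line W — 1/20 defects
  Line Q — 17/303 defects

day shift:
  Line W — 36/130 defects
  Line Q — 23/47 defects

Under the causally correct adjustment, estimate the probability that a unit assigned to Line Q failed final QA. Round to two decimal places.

Shift is set before the line has any effect — it is not caused by the line — and it independently drives the outcome. That makes it a confounder, so the causal comparison is within shift levels.
Standardising Line Q to the population shift mix: 0.646·17/303 + 0.354·23/47 = 0.209.

0.21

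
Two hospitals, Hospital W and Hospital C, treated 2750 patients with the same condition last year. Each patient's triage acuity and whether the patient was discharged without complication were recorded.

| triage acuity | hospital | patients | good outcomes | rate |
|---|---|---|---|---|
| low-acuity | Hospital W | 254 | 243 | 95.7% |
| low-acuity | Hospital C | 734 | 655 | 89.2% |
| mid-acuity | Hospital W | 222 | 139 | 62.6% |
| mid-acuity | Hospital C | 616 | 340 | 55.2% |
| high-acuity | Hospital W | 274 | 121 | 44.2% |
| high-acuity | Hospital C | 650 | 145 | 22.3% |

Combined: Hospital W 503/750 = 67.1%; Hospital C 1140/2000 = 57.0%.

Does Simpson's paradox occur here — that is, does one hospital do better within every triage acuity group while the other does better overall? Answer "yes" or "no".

no

Within each triage acuity level (low-acuity 95.7% vs 89.2%; mid-acuity 62.6% vs 55.2%; high-acuity 44.2% vs 22.3%), Hospital W has the higher rate every time. Pooled: 67.1% vs 57.0% — Hospital W has the higher rate overall. They agree.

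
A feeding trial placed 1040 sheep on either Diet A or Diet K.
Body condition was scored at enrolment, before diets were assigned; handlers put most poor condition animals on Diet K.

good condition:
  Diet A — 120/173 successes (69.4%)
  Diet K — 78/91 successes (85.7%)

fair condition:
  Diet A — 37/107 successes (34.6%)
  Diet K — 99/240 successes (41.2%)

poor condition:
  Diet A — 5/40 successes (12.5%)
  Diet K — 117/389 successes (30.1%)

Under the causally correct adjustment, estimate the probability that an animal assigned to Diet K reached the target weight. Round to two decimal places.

The stratified and pooled comparisons disagree (Diet K wins within each starting body condition; Diet A wins overall), so the answer turns on the causal role of starting body condition.
Since starting body condition is a pre-existing factor (not a product of the diet) and it affects the outcome on its own, it is a confounder. The stratified rates, not the pooled rate, identify the causal effect.
Standardising Diet K to the population starting body condition mix: 0.254·78/91 + 0.334·99/240 + 0.412·117/389 = 0.479.

0.48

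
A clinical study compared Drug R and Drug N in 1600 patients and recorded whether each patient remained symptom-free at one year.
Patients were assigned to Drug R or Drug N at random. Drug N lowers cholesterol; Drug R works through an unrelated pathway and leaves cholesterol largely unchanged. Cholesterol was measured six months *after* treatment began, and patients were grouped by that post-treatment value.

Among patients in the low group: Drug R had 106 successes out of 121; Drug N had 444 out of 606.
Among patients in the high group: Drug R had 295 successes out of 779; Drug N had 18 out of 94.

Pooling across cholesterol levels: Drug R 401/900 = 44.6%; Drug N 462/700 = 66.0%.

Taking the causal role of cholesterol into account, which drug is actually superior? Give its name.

The stratified and pooled comparisons disagree (Drug R wins within each cholesterol; Drug N wins overall), so the answer turns on the causal role of cholesterol.
Cholesterol lies on the pathway drug → cholesterol → outcome, so adjusting for it blocks the indirect effect. For the total causal effect of drug, use the unadjusted pooled rates.
Pooled: Drug R 44.6% vs Drug N 66.0%; Drug N is higher overall.

Drug N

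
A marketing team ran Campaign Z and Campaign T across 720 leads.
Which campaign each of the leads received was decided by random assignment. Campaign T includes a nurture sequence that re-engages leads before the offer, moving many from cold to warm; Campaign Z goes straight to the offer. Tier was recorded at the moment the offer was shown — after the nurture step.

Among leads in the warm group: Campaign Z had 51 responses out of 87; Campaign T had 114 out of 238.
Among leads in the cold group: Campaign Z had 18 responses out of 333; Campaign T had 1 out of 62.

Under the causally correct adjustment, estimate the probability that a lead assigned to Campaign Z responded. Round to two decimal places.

0.16

The engagement tier-specific comparison favours Campaign Z throughout, but the pooled figures favour Campaign T. The question is whether to condition on engagement tier.
Engagement tier here is a post-treatment variable shaped by the campaign; conditioning on it would introduce bias rather than remove it. The overall comparison is the causal one.
So P(outcome | do(Campaign Z)) is just the pooled rate for Campaign Z: 69/420 = 0.164.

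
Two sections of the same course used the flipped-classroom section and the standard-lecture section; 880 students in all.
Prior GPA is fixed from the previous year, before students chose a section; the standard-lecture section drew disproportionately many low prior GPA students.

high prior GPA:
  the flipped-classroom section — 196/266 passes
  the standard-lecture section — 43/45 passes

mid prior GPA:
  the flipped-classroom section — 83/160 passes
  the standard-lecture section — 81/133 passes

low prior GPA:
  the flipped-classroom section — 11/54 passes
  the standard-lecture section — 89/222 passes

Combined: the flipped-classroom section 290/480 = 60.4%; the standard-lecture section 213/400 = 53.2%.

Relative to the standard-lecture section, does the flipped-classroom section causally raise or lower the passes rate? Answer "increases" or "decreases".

The imbalance in prior GPA band arose from how students were allocated, not from anything the teaching method did; and prior GPA band independently affects the outcome. The pooled gap is confounded — condition on prior GPA band.
Within each level — high prior GPA: 73.7% vs 95.6%; mid prior GPA: 51.9% vs 60.9%; low prior GPA: 20.4% vs 40.1% — the standard-lecture section is higher every time.

decreases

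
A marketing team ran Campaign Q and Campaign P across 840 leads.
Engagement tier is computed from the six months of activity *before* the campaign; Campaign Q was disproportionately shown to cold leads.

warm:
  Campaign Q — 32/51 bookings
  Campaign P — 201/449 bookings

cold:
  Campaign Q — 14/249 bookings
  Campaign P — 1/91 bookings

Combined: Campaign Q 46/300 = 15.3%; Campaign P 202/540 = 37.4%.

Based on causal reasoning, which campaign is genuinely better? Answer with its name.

Campaign Q is higher inside every engagement tier stratum but Campaign P is higher in aggregate. Whether to stratify depends on how engagement tier relates to the campaign.
The imbalance in engagement tier arose from how leads were allocated, not from anything the campaign did; and engagement tier independently affects the outcome. The pooled gap is confounded — condition on engagement tier.
Within each level — warm: 62.7% vs 44.8%; cold: 5.6% vs 1.1% — Campaign Q is higher every time.

Campaign Q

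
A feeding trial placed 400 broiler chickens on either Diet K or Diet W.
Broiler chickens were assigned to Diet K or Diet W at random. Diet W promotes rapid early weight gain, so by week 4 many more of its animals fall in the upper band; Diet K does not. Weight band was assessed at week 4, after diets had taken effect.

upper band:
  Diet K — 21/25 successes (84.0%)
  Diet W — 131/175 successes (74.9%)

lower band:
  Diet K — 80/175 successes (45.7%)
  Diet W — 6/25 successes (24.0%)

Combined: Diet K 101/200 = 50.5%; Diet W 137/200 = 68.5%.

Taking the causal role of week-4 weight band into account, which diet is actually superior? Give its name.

Diet W

Week-4 weight band here is a post-treatment variable shaped by the diet; conditioning on it would introduce bias rather than remove it. The overall comparison is the causal one.
Pooled: Diet K 50.5% vs Diet W 68.5%; Diet W is higher overall.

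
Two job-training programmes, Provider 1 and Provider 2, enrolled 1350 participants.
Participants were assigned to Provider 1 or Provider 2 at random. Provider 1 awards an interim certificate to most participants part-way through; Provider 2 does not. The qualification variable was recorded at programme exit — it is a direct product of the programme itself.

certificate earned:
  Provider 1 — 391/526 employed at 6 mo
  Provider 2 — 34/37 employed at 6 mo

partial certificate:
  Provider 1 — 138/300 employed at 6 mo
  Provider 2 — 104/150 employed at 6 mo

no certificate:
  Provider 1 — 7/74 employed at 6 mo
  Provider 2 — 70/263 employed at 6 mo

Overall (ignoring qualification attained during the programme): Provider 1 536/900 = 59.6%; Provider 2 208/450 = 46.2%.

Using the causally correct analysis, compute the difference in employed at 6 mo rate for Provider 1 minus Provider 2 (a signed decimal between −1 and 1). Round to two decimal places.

+0.13

The stratified and pooled comparisons disagree (Provider 2 wins within each qualification attained during the programme; Provider 1 wins overall), so the answer turns on the causal role of qualification attained during the programme.
Qualification attained during the programme here is a post-treatment variable shaped by the programme; conditioning on it would introduce bias rather than remove it. The overall comparison is the causal one.
The causal difference is the pooled difference: 0.596 − 0.462 = +0.133.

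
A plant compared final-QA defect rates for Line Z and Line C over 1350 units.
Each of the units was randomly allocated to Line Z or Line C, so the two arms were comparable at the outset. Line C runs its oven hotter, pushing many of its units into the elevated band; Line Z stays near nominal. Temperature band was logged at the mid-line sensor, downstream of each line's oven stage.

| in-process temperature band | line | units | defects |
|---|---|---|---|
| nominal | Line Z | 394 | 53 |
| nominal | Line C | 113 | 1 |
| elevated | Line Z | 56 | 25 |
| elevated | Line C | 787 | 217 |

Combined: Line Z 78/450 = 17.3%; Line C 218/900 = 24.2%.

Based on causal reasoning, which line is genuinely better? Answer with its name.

Within every in-process temperature band level Line C has the lower rate, yet pooled Line Z does — Simpson's reversal.
Because the line influences in-process temperature band, in-process temperature band is a post-treatment mediator, not a confounder. Stratifying on it would bias the estimate; the causal effect is the crude pooled difference.
Pooled: Line Z 17.3% vs Line C 24.2%; Line Z is lower overall.

Line Z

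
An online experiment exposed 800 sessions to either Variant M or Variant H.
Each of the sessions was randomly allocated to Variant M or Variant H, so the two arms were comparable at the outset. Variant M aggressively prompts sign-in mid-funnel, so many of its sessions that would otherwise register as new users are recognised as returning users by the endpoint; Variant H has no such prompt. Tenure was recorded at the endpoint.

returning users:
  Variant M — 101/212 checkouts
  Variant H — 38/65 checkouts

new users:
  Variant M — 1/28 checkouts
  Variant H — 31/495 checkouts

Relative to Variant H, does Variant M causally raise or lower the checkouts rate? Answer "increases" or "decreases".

Variant H is higher inside every user tenure stratum but Variant M is higher in aggregate. Whether to stratify depends on how user tenure relates to the variant.
The distribution of user tenure is itself part of what the variant does — it is an intermediate outcome. Holding it fixed would remove that part of the effect; the total effect is the pooled difference.
Pooled: Variant M 42.5% vs Variant H 12.3%; Variant M is higher overall.

increases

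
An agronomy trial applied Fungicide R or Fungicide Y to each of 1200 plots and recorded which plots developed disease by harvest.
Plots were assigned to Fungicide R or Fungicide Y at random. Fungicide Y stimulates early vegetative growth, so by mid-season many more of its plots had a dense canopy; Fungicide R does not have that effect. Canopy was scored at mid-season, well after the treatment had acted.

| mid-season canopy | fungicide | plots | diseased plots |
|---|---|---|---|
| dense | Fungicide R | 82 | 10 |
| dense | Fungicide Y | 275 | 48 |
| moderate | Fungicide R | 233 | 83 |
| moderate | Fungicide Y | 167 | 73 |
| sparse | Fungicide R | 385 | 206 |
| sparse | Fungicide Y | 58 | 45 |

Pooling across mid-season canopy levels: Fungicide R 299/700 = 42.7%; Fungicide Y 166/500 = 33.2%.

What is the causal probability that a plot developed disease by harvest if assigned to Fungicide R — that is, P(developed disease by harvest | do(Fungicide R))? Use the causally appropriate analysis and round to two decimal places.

0.43

The mid-season canopy-specific comparison favours Fungicide R throughout, but the pooled figures favour Fungicide Y. The question is whether to condition on mid-season canopy.
Mid-season canopy here is a post-treatment variable shaped by the fungicide; conditioning on it would introduce bias rather than remove it. The overall comparison is the causal one.
So P(outcome | do(Fungicide R)) is just the pooled rate for Fungicide R: 299/700 = 0.427.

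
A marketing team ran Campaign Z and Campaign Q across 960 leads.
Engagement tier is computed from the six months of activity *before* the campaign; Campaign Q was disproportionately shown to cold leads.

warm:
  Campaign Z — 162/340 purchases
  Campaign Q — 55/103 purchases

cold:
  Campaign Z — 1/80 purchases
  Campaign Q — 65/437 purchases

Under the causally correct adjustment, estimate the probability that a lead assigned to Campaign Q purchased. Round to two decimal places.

0.33

Since engagement tier is a pre-existing factor (not a product of the campaign) and it affects the outcome on its own, it is a confounder. The stratified rates, not the pooled rate, identify the causal effect.
Standardising Campaign Q to the population engagement tier mix: 0.461·55/103 + 0.539·65/437 = 0.327.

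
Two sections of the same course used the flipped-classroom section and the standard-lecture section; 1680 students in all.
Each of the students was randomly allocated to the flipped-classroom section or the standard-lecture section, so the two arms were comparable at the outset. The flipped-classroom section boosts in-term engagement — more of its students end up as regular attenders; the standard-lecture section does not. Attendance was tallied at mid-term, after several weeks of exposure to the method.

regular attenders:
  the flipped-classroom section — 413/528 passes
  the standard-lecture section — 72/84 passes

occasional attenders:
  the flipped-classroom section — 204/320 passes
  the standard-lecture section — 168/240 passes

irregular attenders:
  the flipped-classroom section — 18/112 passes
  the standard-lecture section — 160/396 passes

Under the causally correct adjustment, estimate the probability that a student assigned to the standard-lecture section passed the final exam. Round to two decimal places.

0.56

Stratifying would compare teaching methods among students the teaching methods themselves sorted into mid-term attendance groups — a form of selection on an intermediate. The unconditioned pooled rates give the total causal effect.
So P(outcome | do(the standard-lecture section)) is just the pooled rate for the standard-lecture section: 400/720 = 0.556.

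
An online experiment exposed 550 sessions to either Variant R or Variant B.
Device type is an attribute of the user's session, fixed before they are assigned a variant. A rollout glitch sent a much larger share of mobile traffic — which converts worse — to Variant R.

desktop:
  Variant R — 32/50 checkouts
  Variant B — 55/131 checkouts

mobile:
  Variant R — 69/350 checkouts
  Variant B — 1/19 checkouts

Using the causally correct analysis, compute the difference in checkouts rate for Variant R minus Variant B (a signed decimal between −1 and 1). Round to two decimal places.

+0.17

Device type differs across variants for reasons unrelated to any effect of the variant itself, and it separately predicts the outcome — a classic confounder. We must compare within device type levels.
Adjusting over the population distribution of device type: 0.329·(0.640−0.420) + 0.671·(0.197−0.053) = +0.169.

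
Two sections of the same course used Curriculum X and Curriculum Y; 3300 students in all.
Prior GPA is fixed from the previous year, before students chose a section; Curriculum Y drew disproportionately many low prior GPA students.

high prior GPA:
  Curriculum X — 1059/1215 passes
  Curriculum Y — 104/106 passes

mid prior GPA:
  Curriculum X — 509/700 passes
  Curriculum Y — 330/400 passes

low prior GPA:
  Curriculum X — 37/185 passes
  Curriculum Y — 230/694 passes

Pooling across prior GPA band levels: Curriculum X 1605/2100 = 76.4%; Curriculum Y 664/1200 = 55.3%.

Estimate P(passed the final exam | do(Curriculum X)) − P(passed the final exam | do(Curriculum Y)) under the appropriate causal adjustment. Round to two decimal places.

-0.11

Curriculum Y is higher inside every prior GPA band stratum but Curriculum X is higher in aggregate. Whether to stratify depends on how prior GPA band relates to the teaching method.
Nothing the teaching method does changes prior GPA band; the imbalance is an allocation artefact. With prior GPA band also predicting the outcome, the pooled figure is confounded, and the within-stratum comparison is the causal one.
Adjusting over the population distribution of prior GPA band: 0.400·(0.872−0.981) + 0.333·(0.727−0.825) + 0.266·(0.200−0.331) = -0.111.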